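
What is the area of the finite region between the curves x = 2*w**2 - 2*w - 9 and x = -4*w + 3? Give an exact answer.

Both boundary curves give x as a function of w, so integrate with respect to w. Setting them equal: 2*w**2 + 2*w - 12 = 0, i.e. 2*(w - 2)*(w + 3) = 0, so they meet at w = -3, 2.
For w in [-3, 2], x = 2*w**2 - 2*w - 9 is on the left; area = ∫[-3,2] (-(2*w**2 + 2*w - 12)) dw = 125/3.

125/3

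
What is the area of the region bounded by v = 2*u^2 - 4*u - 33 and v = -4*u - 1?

Set the curves equal: 2*u^2 - 4*u - 33 = -4*u - 1, so 2*u^2 - 32 = 0, which factors as 2*(u - 4)*(u + 4) = 0. The curves meet at u = -4, 4.
On [-4, 4], v = -4*u - 1 is on top; that piece has area ∫[-4,4] (-(2*u^2 - 32)) du = 512/3.

512/3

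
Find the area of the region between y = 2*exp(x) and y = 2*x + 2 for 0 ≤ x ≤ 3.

On [0, 3], (2*exp(x)) - (2*x + 2) = -2*x + 2*exp(x) - 2 is ≥ 0 throughout, so the area is a single integral of |-2*x + 2*exp(x) - 2|.
∫[0,3] (-2*x + 2*exp(x) - 2) dx = -17 + 2*exp(3).

-17 + 2*exp(3)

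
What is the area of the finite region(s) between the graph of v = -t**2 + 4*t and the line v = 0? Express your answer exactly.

32/3

The curve meets the t-axis where -t**2 + 4*t = 0, i.e. -t*(t - 4) = 0, at t = 0, 4.
On [0, 4] the curve lies above the axis; ∫[0,4] (-t**2 + 4*t) dt = 32/3, giving area 32/3.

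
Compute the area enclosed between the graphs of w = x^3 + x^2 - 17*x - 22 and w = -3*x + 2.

1741/12

Set the curves equal: x^3 + x^2 - 17*x - 22 = -3*x + 2, so x^3 + x^2 - 14*x - 24 = 0, which factors as (x - 4)*(x + 2)*(x + 3) = 0. The curves meet at x = -3, -2, 4.
On [-3, -2], w = x^3 + x^2 - 17*x - 22 is on top; that piece has area ∫[-3,-2] (x^3 + x^2 - 14*x - 24) dx = 13/12.
On [-2, 4], w = -3*x + 2 is on top; that piece has area ∫[-2,4] (-(x^3 + x^2 - 14*x - 24)) dx = 144.
Total enclosed area = 13/12 + 144 = 1741/12.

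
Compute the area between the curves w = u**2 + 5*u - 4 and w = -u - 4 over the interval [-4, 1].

The difference (u**2 + 5*u - 4) - (-u - 4) = u**2 + 6*u changes sign at u = 0 inside [-4, 1], so split the integral there.
∫[-4,0] (u**2 + 6*u) du = -80/3; the area of that piece is 80/3.
∫[0,1] (u**2 + 6*u) du = 10/3.
Total area = 80/3 + 10/3 = 30.

30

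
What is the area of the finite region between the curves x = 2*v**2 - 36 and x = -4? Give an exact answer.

Both boundary curves give x as a function of v, so integrate with respect to v. Setting them equal: 2*v**2 - 32 = 0, i.e. 2*(v - 4)*(v + 4) = 0, so they meet at v = -4, 4.
For v in [-4, 4], x = 2*v**2 - 36 is on the left; area = ∫[-4,4] (-(2*v**2 - 32)) dv = 512/3.

512/3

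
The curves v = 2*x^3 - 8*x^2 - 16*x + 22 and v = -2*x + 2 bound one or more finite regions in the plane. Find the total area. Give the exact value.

937/6

Set the curves equal: 2*x^3 - 8*x^2 - 16*x + 22 = -2*x + 2, so 2*x^3 - 8*x^2 - 14*x + 20 = 0, which factors as 2*(x - 5)*(x - 1)*(x + 2) = 0. The curves meet at x = -2, 1, 5.
On [-2, 1], v = 2*x^3 - 8*x^2 - 16*x + 22 is on top; that piece has area ∫[-2,1] (2*x^3 - 8*x^2 - 14*x + 20) dx = 99/2.
On [1, 5], v = -2*x + 2 is on top; that piece has area ∫[1,5] (-(2*x^3 - 8*x^2 - 14*x + 20)) dx = 320/3.
Total enclosed area = 99/2 + 320/3 = 937/6.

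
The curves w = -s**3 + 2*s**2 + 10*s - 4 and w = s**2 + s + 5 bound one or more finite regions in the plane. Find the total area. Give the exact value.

Set the curves equal: -s**3 + 2*s**2 + 10*s - 4 = s**2 + s + 5, so -s**3 + s**2 + 9*s - 9 = 0, which factors as -(s - 3)*(s - 1)*(s + 3) = 0. The curves meet at s = -3, 1, 3.
On [-3, 1], w = s**2 + s + 5 is on top; that piece has area ∫[-3,1] (-(-s**3 + s**2 + 9*s - 9)) ds = 128/3.
On [1, 3], w = -s**3 + 2*s**2 + 10*s - 4 is on top; that piece has area ∫[1,3] (-s**3 + s**2 + 9*s - 9) ds = 20/3.
Total enclosed area = 128/3 + 20/3 = 148/3.

148/3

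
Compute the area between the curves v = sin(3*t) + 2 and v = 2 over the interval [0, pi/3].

On [0, pi/3], (sin(3*t) + 2) - (2) = sin(3*t) is ≥ 0 throughout, so the area is a single integral of |sin(3*t)|.
∫[0,pi/3] (sin(3*t)) dt = 2/3.

2/3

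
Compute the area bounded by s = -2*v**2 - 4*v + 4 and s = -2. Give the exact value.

Both boundary curves give s as a function of v, so integrate with respect to v. Setting them equal: -2*v**2 - 4*v + 6 = 0, i.e. -2*(v - 1)*(v + 3) = 0, so they meet at v = -3, 1.
For v in [-3, 1], s = -2*v**2 - 4*v + 4 is on the right; area = ∫[-3,1] (-2*v**2 - 4*v + 6) dv = 64/3.

64/3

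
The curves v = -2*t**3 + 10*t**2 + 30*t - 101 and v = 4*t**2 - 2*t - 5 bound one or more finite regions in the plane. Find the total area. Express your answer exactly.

517

Set the curves equal: -2*t**3 + 10*t**2 + 30*t - 101 = 4*t**2 - 2*t - 5, so -2*t**3 + 6*t**2 + 32*t - 96 = 0, which factors as -2*(t - 4)*(t - 3)*(t + 4) = 0. The curves meet at t = -4, 3, 4.
On [-4, 3], v = 4*t**2 - 2*t - 5 is on top; that piece has area ∫[-4,3] (-(-2*t**3 + 6*t**2 + 32*t - 96)) dt = 1029/2.
On [3, 4], v = -2*t**3 + 10*t**2 + 30*t - 101 is on top; that piece has area ∫[3,4] (-2*t**3 + 6*t**2 + 32*t - 96) dt = 5/2.
Total enclosed area = 1029/2 + 5/2 = 517.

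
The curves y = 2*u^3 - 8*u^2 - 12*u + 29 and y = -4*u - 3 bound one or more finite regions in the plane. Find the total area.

296/3

Set the curves equal: 2*u^3 - 8*u^2 - 12*u + 29 = -4*u - 3, so 2*u^3 - 8*u^2 - 8*u + 32 = 0, which factors as 2*(u - 4)*(u - 2)*(u + 2) = 0. The curves meet at u = -2, 2, 4.
On [-2, 2], y = 2*u^3 - 8*u^2 - 12*u + 29 is on top; that piece has area ∫[-2,2] (2*u^3 - 8*u^2 - 8*u + 32) du = 256/3.
On [2, 4], y = -4*u - 3 is on top; that piece has area ∫[2,4] (-(2*u^3 - 8*u^2 - 8*u + 32)) du = 40/3.
Total enclosed area = 256/3 + 40/3 = 296/3.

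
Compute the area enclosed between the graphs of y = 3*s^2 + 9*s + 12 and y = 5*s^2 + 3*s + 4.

Set the curves equal: 3*s^2 + 9*s + 12 = 5*s^2 + 3*s + 4, so -2*s^2 + 6*s + 8 = 0, which factors as -2*(s - 4)*(s + 1) = 0. The curves meet at s = -1, 4.
On [-1, 4], y = 3*s^2 + 9*s + 12 is on top; that piece has area ∫[-1,4] (-2*s^2 + 6*s + 8) ds = 125/3.

125/3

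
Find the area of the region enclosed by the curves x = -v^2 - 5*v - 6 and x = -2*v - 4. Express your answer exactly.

Both boundary curves give x as a function of v, so integrate with respect to v. Setting them equal: -v^2 - 3*v - 2 = 0, i.e. -(v + 1)*(v + 2) = 0, so they meet at v = -2, -1.
For v in [-2, -1], x = -v^2 - 5*v - 6 is on the right; area = ∫[-2,-1] (-v^2 - 3*v - 2) dv = 1/6.

1/6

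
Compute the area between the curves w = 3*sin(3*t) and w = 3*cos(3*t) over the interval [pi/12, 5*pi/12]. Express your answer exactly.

2*sqrt(2)

On [pi/12, 5*pi/12], (3*sin(3*t)) - (3*cos(3*t)) = 3*sin(3*t) - 3*cos(3*t) is ≥ 0 throughout, so the area is a single integral of |3*sin(3*t) - 3*cos(3*t)|.
∫[pi/12,5*pi/12] (3*sin(3*t) - 3*cos(3*t)) dt = 2*sqrt(2).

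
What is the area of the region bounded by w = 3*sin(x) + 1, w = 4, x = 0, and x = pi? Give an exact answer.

-6 + 3*pi

On [0, pi], (3*sin(x) + 1) - (4) = 3*sin(x) - 3 is ≤ 0 throughout, so the area is a single integral of |3*sin(x) - 3|.
∫[0,pi] (3*sin(x) - 3) dx = 6 - 3*pi; the area of that piece is -6 + 3*pi.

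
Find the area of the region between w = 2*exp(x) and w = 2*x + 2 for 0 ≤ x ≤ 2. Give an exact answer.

On [0, 2], (2*exp(x)) - (2*x + 2) = -2*x + 2*exp(x) - 2 is ≥ 0 throughout, so the area is a single integral of |-2*x + 2*exp(x) - 2|.
∫[0,2] (-2*x + 2*exp(x) - 2) dx = -10 + 2*exp(2).

-10 + 2*exp(2)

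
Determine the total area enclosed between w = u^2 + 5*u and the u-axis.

125/6

The curve meets the u-axis where u^2 + 5*u = 0, i.e. u*(u + 5) = 0, at u = -5, 0.
On [-5, 0] the curve lies below the axis; ∫[-5,0] (u^2 + 5*u) du = -125/6, giving area 125/6.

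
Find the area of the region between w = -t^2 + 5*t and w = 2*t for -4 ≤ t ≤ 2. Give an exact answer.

The difference (-t^2 + 5*t) - (2*t) = -t^2 + 3*t changes sign at t = 0 inside [-4, 2], so split the integral there.
∫[-4,0] (-t^2 + 3*t) dt = -136/3; the area of that piece is 136/3.
∫[0,2] (-t^2 + 3*t) dt = 10/3.
Total area = 136/3 + 10/3 = 146/3.

146/3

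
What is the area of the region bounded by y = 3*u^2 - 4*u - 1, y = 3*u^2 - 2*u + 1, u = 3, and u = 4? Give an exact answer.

9

On [3, 4], (3*u^2 - 4*u - 1) - (3*u^2 - 2*u + 1) = -2*u - 2 is ≤ 0 throughout, so the area is a single integral of |-2*u - 2|.
∫[3,4] (-2*u - 2) du = -9; the area of that piece is 9.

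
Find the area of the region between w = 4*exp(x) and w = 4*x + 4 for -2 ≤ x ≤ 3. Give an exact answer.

-30 - 4*exp(-2) + 4*exp(3)

On [-2, 3], (4*exp(x)) - (4*x + 4) = -4*x + 4*exp(x) - 4 is ≥ 0 throughout, so the area is a single integral of |-4*x + 4*exp(x) - 4|.
∫[-2,3] (-4*x + 4*exp(x) - 4) dx = -30 - 4*exp(-2) + 4*exp(3).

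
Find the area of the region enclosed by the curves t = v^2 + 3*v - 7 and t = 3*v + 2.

36

Both boundary curves give t as a function of v, so integrate with respect to v. Setting them equal: v^2 - 9 = 0, i.e. (v - 3)*(v + 3) = 0, so they meet at v = -3, 3.
For v in [-3, 3], t = v^2 + 3*v - 7 is on the left; area = ∫[-3,3] (-(v^2 - 9)) dv = 36.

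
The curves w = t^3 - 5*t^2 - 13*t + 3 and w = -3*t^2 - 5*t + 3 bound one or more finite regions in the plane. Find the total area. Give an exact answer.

148/3

Set the curves equal: t^3 - 5*t^2 - 13*t + 3 = -3*t^2 - 5*t + 3, so t^3 - 2*t^2 - 8*t = 0, which factors as t*(t - 4)*(t + 2) = 0. The curves meet at t = -2, 0, 4.
On [-2, 0], w = t^3 - 5*t^2 - 13*t + 3 is on top; that piece has area ∫[-2,0] (t^3 - 2*t^2 - 8*t) dt = 20/3.
On [0, 4], w = -3*t^2 - 5*t + 3 is on top; that piece has area ∫[0,4] (-(t^3 - 2*t^2 - 8*t)) dt = 128/3.
Total enclosed area = 20/3 + 128/3 = 148/3.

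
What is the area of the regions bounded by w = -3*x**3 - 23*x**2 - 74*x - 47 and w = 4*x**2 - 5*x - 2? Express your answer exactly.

Set the curves equal: -3*x**3 - 23*x**2 - 74*x - 47 = 4*x**2 - 5*x - 2, so -3*x**3 - 27*x**2 - 69*x - 45 = 0, which factors as -3*(x + 1)*(x + 3)*(x + 5) = 0. The curves meet at x = -5, -3, -1.
On [-5, -3], w = 4*x**2 - 5*x - 2 is on top; that piece has area ∫[-5,-3] (-(-3*x**3 - 27*x**2 - 69*x - 45)) dx = 12.
On [-3, -1], w = -3*x**3 - 23*x**2 - 74*x - 47 is on top; that piece has area ∫[-3,-1] (-3*x**3 - 27*x**2 - 69*x - 45) dx = 12.
Total enclosed area = 12 + 12 = 24.

24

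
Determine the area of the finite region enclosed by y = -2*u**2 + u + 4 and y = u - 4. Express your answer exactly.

Set the curves equal: -2*u**2 + u + 4 = u - 4, so -2*u**2 + 8 = 0, which factors as -2*(u - 2)*(u + 2) = 0. The curves meet at u = -2, 2.
On [-2, 2], y = -2*u**2 + u + 4 is on top; that piece has area ∫[-2,2] (-2*u**2 + 8) du = 64/3.

64/3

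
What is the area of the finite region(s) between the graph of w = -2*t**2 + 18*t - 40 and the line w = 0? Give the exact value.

1/3

The curve meets the t-axis where -2*t**2 + 18*t - 40 = 0, i.e. -2*(t - 5)*(t - 4) = 0, at t = 4, 5.
On [4, 5] the curve lies above the axis; ∫[4,5] (-2*t**2 + 18*t - 40) dt = 1/3, giving area 1/3.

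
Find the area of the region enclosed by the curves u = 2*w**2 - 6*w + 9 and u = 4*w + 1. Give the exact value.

Both boundary curves give u as a function of w, so integrate with respect to w. Setting them equal: 2*w**2 - 10*w + 8 = 0, i.e. 2*(w - 4)*(w - 1) = 0, so they meet at w = 1, 4.
For w in [1, 4], u = 2*w**2 - 6*w + 9 is on the left; area = ∫[1,4] (-(2*w**2 - 10*w + 8)) dw = 9.

9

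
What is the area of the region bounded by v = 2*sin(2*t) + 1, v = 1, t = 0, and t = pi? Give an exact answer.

The difference (2*sin(2*t) + 1) - (1) = 2*sin(2*t) changes sign at t = pi/2 inside [0, pi], so split the integral there.
∫[0,pi/2] (2*sin(2*t)) dt = 2.
∫[pi/2,pi] (2*sin(2*t)) dt = -2; the area of that piece is 2.
Total area = 2 + 2 = 4.

4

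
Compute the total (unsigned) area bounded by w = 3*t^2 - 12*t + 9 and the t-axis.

The curve meets the t-axis where 3*t^2 - 12*t + 9 = 0, i.e. 3*(t - 3)*(t - 1) = 0, at t = 1, 3.
On [1, 3] the curve lies below the axis; ∫[1,3] (3*t^2 - 12*t + 9) dt = -4, giving area 4.

4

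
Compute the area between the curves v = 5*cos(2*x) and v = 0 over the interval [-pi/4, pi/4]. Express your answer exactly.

On [-pi/4, pi/4], (5*cos(2*x)) - (0) = 5*cos(2*x) is ≥ 0 throughout, so the area is a single integral of |5*cos(2*x)|.
∫[-pi/4,pi/4] (5*cos(2*x)) dx = 5.

5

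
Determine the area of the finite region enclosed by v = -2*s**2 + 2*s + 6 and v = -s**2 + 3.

32/3

Set the curves equal: -2*s**2 + 2*s + 6 = -s**2 + 3, so -s**2 + 2*s + 3 = 0, which factors as -(s - 3)*(s + 1) = 0. The curves meet at s = -1, 3.
On [-1, 3], v = -2*s**2 + 2*s + 6 is on top; that piece has area ∫[-1,3] (-s**2 + 2*s + 3) ds = 32/3.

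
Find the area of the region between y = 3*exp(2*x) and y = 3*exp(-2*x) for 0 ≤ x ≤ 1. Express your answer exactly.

On [0, 1], (3*exp(2*x)) - (3*exp(-2*x)) = 3*exp(2*x) - 3*exp(-2*x) is ≥ 0 throughout, so the area is a single integral of |3*exp(2*x) - 3*exp(-2*x)|.
∫[0,1] (3*exp(2*x) - 3*exp(-2*x)) dx = -3 + 3*exp(-2)/2 + 3*exp(2)/2.

-3 + 3*exp(-2)/2 + 3*exp(2)/2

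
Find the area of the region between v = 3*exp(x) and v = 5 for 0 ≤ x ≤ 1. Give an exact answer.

-12 - 10*log(3) + 3*exp(1) + 10*log(5)

The difference (3*exp(x)) - (5) = 3*exp(x) - 5 changes sign at x = log(5/3) inside [0, 1], so split the integral there.
∫[0,log(5/3)] (3*exp(x) - 5) dx = log(243/3125) + 2; the area of that piece is -2 + log(3125/243).
∫[log(5/3),1] (3*exp(x) - 5) dx = -10 - 5*log(3) + 5*log(5) + 3*exp(1).
Total area = (-2 + log(3125/243)) + (-10 - 5*log(3) + 5*log(5) + 3*exp(1)) = -12 - 10*log(3) + 3*exp(1) + 10*log(5).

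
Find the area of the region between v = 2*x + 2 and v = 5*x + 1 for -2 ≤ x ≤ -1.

On [-2, -1], (2*x + 2) - (5*x + 1) = -3*x + 1 is ≥ 0 throughout, so the area is a single integral of |-3*x + 1|.
∫[-2,-1] (-3*x + 1) dx = 11/2.

11/2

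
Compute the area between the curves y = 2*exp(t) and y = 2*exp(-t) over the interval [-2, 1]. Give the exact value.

-8 + 2*exp(-2) + 2*exp(-1) + 2*exp(1) + 2*exp(2)

The difference (2*exp(t)) - (2*exp(-t)) = 2*exp(t) - 2*exp(-t) changes sign at t = 0 inside [-2, 1], so split the integral there.
∫[-2,0] (2*exp(t) - 2*exp(-t)) dt = -2*exp(2) - 2*exp(-2) + 4; the area of that piece is -4 + 2*exp(-2) + 2*exp(2).
∫[0,1] (2*exp(t) - 2*exp(-t)) dt = -4 + 2*exp(-1) + 2*exp(1).
Total area = (-4 + 2*exp(-2) + 2*exp(2)) + (-4 + 2*exp(-1) + 2*exp(1)) = -8 + 2*exp(-2) + 2*exp(-1) + 2*exp(1) + 2*exp(2).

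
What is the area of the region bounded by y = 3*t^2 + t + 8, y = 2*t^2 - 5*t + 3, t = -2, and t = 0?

4

The difference (3*t^2 + t + 8) - (2*t^2 - 5*t + 3) = t^2 + 6*t + 5 changes sign at t = -1 inside [-2, 0], so split the integral there.
∫[-2,-1] (t^2 + 6*t + 5) dt = -5/3; the area of that piece is 5/3.
∫[-1,0] (t^2 + 6*t + 5) dt = 7/3.
Total area = 5/3 + 7/3 = 4.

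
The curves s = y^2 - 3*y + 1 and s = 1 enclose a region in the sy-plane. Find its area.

9/2

Both boundary curves give s as a function of y, so integrate with respect to y. Setting them equal: y^2 - 3*y = 0, i.e. y*(y - 3) = 0, so they meet at y = 0, 3.
For y in [0, 3], s = y^2 - 3*y + 1 is on the left; area = ∫[0,3] (-(y^2 - 3*y)) dy = 9/2.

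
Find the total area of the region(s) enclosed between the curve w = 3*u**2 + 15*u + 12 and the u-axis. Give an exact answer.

27/2

The curve meets the u-axis where 3*u**2 + 15*u + 12 = 0, i.e. 3*(u + 1)*(u + 4) = 0, at u = -4, -1.
On [-4, -1] the curve lies below the axis; ∫[-4,-1] (3*u**2 + 15*u + 12) du = -27/2, giving area 27/2.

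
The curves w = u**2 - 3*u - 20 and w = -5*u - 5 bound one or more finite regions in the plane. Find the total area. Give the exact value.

256/3

Set the curves equal: u**2 - 3*u - 20 = -5*u - 5, so u**2 + 2*u - 15 = 0, which factors as (u - 3)*(u + 5) = 0. The curves meet at u = -5, 3.
On [-5, 3], w = -5*u - 5 is on top; that piece has area ∫[-5,3] (-(u**2 + 2*u - 15)) du = 256/3.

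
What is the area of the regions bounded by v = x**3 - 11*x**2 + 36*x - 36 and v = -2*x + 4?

Set the curves equal: x**3 - 11*x**2 + 36*x - 36 = -2*x + 4, so x**3 - 11*x**2 + 38*x - 40 = 0, which factors as (x - 5)*(x - 4)*(x - 2) = 0. The curves meet at x = 2, 4, 5.
On [2, 4], v = x**3 - 11*x**2 + 36*x - 36 is on top; that piece has area ∫[2,4] (x**3 - 11*x**2 + 38*x - 40) dx = 8/3.
On [4, 5], v = -2*x + 4 is on top; that piece has area ∫[4,5] (-(x**3 - 11*x**2 + 38*x - 40)) dx = 5/12.
Total enclosed area = 8/3 + 5/12 = 37/12.

37/12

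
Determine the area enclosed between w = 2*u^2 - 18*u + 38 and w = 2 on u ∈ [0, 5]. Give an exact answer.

155/3

The difference (2*u^2 - 18*u + 38) - (2) = 2*u^2 - 18*u + 36 changes sign at u = 3 inside [0, 5], so split the integral there.
∫[0,3] (2*u^2 - 18*u + 36) du = 45.
∫[3,5] (2*u^2 - 18*u + 36) du = -20/3; the area of that piece is 20/3.
Total area = 45 + 20/3 = 155/3.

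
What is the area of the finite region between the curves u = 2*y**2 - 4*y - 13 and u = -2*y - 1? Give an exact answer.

125/3

Both boundary curves give u as a function of y, so integrate with respect to y. Setting them equal: 2*y**2 - 2*y - 12 = 0, i.e. 2*(y - 3)*(y + 2) = 0, so they meet at y = -2, 3.
For y in [-2, 3], u = 2*y**2 - 4*y - 13 is on the left; area = ∫[-2,3] (-(2*y**2 - 2*y - 12)) dy = 125/3.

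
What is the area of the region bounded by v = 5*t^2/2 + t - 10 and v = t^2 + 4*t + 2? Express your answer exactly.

54

Set the curves equal: 5*t^2/2 + t - 10 = t^2 + 4*t + 2, so 3*t^2/2 - 3*t - 12 = 0, which factors as 3*(t - 4)*(t + 2)/2 = 0. The curves meet at t = -2, 4.
On [-2, 4], v = t^2 + 4*t + 2 is on top; that piece has area ∫[-2,4] (-(3*t^2/2 - 3*t - 12)) dt = 54.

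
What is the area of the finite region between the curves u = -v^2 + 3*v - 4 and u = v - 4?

Both boundary curves give u as a function of v, so integrate with respect to v. Setting them equal: -v^2 + 2*v = 0, i.e. -v*(v - 2) = 0, so they meet at v = 0, 2.
For v in [0, 2], u = -v^2 + 3*v - 4 is on the right; area = ∫[0,2] (-v^2 + 2*v) dv = 4/3.

4/3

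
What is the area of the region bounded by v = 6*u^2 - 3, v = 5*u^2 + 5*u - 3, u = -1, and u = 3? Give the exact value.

49/3

The difference (6*u^2 - 3) - (5*u^2 + 5*u - 3) = u^2 - 5*u changes sign at u = 0 inside [-1, 3], so split the integral there.
∫[-1,0] (u^2 - 5*u) du = 17/6.
∫[0,3] (u^2 - 5*u) du = -27/2; the area of that piece is 27/2.
Total area = 17/6 + 27/2 = 49/3.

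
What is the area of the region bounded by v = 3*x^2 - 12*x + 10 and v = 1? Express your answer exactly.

4

Set the curves equal: 3*x^2 - 12*x + 10 = 1, so 3*x^2 - 12*x + 9 = 0, which factors as 3*(x - 3)*(x - 1) = 0. The curves meet at x = 1, 3.
On [1, 3], v = 1 is on top; that piece has area ∫[1,3] (-(3*x^2 - 12*x + 9)) dx = 4.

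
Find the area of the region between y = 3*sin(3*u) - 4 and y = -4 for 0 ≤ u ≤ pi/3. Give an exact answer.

On [0, pi/3], (3*sin(3*u) - 4) - (-4) = 3*sin(3*u) is ≥ 0 throughout, so the area is a single integral of |3*sin(3*u)|.
∫[0,pi/3] (3*sin(3*u)) du = 2.

2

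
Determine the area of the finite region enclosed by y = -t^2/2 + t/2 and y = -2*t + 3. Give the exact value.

1/12

Set the curves equal: -t^2/2 + t/2 = -2*t + 3, so -t^2/2 + 5*t/2 - 3 = 0, which factors as -(t - 3)*(t - 2)/2 = 0. The curves meet at t = 2, 3.
On [2, 3], y = -t^2/2 + t/2 is on top; that piece has area ∫[2,3] (-t^2/2 + 5*t/2 - 3) dt = 1/12.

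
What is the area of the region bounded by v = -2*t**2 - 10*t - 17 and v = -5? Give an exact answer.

1/3

Set the curves equal: -2*t**2 - 10*t - 17 = -5, so -2*t**2 - 10*t - 12 = 0, which factors as -2*(t + 2)*(t + 3) = 0. The curves meet at t = -3, -2.
On [-3, -2], v = -2*t**2 - 10*t - 17 is on top; that piece has area ∫[-3,-2] (-2*t**2 - 10*t - 12) dt = 1/3.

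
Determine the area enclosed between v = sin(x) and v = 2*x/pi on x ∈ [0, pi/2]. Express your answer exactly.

On [0, pi/2], (sin(x)) - (2*x/pi) = -2*x/pi + sin(x) is ≥ 0 throughout, so the area is a single integral of |-2*x/pi + sin(x)|.
∫[0,pi/2] (-2*x/pi + sin(x)) dx = 1 - pi/4.

1 - pi/4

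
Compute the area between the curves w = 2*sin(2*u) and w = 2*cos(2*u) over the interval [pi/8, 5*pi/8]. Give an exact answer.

2*sqrt(2)

On [pi/8, 5*pi/8], (2*sin(2*u)) - (2*cos(2*u)) = 2*sin(2*u) - 2*cos(2*u) is ≥ 0 throughout, so the area is a single integral of |2*sin(2*u) - 2*cos(2*u)|.
∫[pi/8,5*pi/8] (2*sin(2*u) - 2*cos(2*u)) du = 2*sqrt(2).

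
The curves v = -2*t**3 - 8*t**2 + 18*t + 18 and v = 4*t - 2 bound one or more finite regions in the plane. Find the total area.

937/6

Set the curves equal: -2*t**3 - 8*t**2 + 18*t + 18 = 4*t - 2, so -2*t**3 - 8*t**2 + 14*t + 20 = 0, which factors as -2*(t - 2)*(t + 1)*(t + 5) = 0. The curves meet at t = -5, -1, 2.
On [-5, -1], v = 4*t - 2 is on top; that piece has area ∫[-5,-1] (-(-2*t**3 - 8*t**2 + 14*t + 20)) dt = 320/3.
On [-1, 2], v = -2*t**3 - 8*t**2 + 18*t + 18 is on top; that piece has area ∫[-1,2] (-2*t**3 - 8*t**2 + 14*t + 20) dt = 99/2.
Total enclosed area = 320/3 + 99/2 = 937/6.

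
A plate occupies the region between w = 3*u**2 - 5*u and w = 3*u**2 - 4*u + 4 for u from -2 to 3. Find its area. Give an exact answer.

45/2

On [-2, 3], (3*u**2 - 5*u) - (3*u**2 - 4*u + 4) = -u - 4 is ≤ 0 throughout, so the area is a single integral of |-u - 4|.
∫[-2,3] (-u - 4) du = -45/2; the area of that piece is 45/2.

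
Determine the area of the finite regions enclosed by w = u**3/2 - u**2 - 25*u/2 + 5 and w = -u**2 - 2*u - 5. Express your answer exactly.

Set the curves equal: u**3/2 - u**2 - 25*u/2 + 5 = -u**2 - 2*u - 5, so u**3/2 - 21*u/2 + 10 = 0, which factors as (u - 4)*(u - 1)*(u + 5)/2 = 0. The curves meet at u = -5, 1, 4.
On [-5, 1], w = u**3/2 - u**2 - 25*u/2 + 5 is on top; that piece has area ∫[-5,1] (u**3/2 - 21*u/2 + 10) du = 108.
On [1, 4], w = -u**2 - 2*u - 5 is on top; that piece has area ∫[1,4] (-(u**3/2 - 21*u/2 + 10)) du = 135/8.
Total enclosed area = 108 + 135/8 = 999/8.

999/8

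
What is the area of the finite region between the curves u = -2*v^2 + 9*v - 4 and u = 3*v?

Both boundary curves give u as a function of v, so integrate with respect to v. Setting them equal: -2*v^2 + 6*v - 4 = 0, i.e. -2*(v - 2)*(v - 1) = 0, so they meet at v = 1, 2.
For v in [1, 2], u = -2*v^2 + 9*v - 4 is on the right; area = ∫[1,2] (-2*v^2 + 6*v - 4) dv = 1/3.

1/3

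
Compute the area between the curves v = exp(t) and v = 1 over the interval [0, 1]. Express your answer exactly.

-2 + exp(1)

On [0, 1], (exp(t)) - (1) = exp(t) - 1 is ≥ 0 throughout, so the area is a single integral of |exp(t) - 1|.
∫[0,1] (exp(t) - 1) dt = -2 + exp(1).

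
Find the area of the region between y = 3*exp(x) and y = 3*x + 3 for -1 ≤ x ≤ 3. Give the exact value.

On [-1, 3], (3*exp(x)) - (3*x + 3) = -3*x + 3*exp(x) - 3 is ≥ 0 throughout, so the area is a single integral of |-3*x + 3*exp(x) - 3|.
∫[-1,3] (-3*x + 3*exp(x) - 3) dx = -24 - 3*exp(-1) + 3*exp(3).

-24 - 3*exp(-1) + 3*exp(3)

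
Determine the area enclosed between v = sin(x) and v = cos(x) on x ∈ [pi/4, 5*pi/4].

2*sqrt(2)

On [pi/4, 5*pi/4], (sin(x)) - (cos(x)) = sin(x) - cos(x) is ≥ 0 throughout, so the area is a single integral of |sin(x) - cos(x)|.
∫[pi/4,5*pi/4] (sin(x) - cos(x)) dx = 2*sqrt(2).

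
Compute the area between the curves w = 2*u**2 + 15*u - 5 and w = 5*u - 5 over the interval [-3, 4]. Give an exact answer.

The difference (2*u**2 + 15*u - 5) - (5*u - 5) = 2*u**2 + 10*u changes sign at u = 0 inside [-3, 4], so split the integral there.
∫[-3,0] (2*u**2 + 10*u) du = -27; the area of that piece is 27.
∫[0,4] (2*u**2 + 10*u) du = 368/3.
Total area = 27 + 368/3 = 449/3.

449/3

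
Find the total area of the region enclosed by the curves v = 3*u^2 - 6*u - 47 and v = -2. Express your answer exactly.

256

Set the curves equal: 3*u^2 - 6*u - 47 = -2, so 3*u^2 - 6*u - 45 = 0, which factors as 3*(u - 5)*(u + 3) = 0. The curves meet at u = -3, 5.
On [-3, 5], v = -2 is on top; that piece has area ∫[-3,5] (-(3*u^2 - 6*u - 45)) du = 256.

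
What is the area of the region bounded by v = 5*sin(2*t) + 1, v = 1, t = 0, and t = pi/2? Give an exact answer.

On [0, pi/2], (5*sin(2*t) + 1) - (1) = 5*sin(2*t) is ≥ 0 throughout, so the area is a single integral of |5*sin(2*t)|.
∫[0,pi/2] (5*sin(2*t)) dt = 5.

5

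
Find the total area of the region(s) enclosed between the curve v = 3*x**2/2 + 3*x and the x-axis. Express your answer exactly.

The curve meets the x-axis where 3*x**2/2 + 3*x = 0, i.e. 3*x*(x + 2)/2 = 0, at x = -2, 0.
On [-2, 0] the curve lies below the axis; ∫[-2,0] (3*x**2/2 + 3*x) dx = -2, giving area 2.

2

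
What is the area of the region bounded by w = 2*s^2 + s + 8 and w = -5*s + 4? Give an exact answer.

Set the curves equal: 2*s^2 + s + 8 = -5*s + 4, so 2*s^2 + 6*s + 4 = 0, which factors as 2*(s + 1)*(s + 2) = 0. The curves meet at s = -2, -1.
On [-2, -1], w = -5*s + 4 is on top; that piece has area ∫[-2,-1] (-(2*s^2 + 6*s + 4)) ds = 1/3.

1/3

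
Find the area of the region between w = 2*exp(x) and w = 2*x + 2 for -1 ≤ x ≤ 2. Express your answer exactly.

On [-1, 2], (2*exp(x)) - (2*x + 2) = -2*x + 2*exp(x) - 2 is ≥ 0 throughout, so the area is a single integral of |-2*x + 2*exp(x) - 2|.
∫[-1,2] (-2*x + 2*exp(x) - 2) dx = -9 - 2*exp(-1) + 2*exp(2).

-9 - 2*exp(-1) + 2*exp(2)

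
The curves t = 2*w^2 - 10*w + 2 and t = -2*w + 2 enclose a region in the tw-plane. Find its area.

64/3

Both boundary curves give t as a function of w, so integrate with respect to w. Setting them equal: 2*w^2 - 8*w = 0, i.e. 2*w*(w - 4) = 0, so they meet at w = 0, 4.
For w in [0, 4], t = 2*w^2 - 10*w + 2 is on the left; area = ∫[0,4] (-(2*w^2 - 8*w)) dw = 64/3.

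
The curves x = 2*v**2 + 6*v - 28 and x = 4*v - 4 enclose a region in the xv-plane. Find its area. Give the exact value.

343/3

Both boundary curves give x as a function of v, so integrate with respect to v. Setting them equal: 2*v**2 + 2*v - 24 = 0, i.e. 2*(v - 3)*(v + 4) = 0, so they meet at v = -4, 3.
For v in [-4, 3], x = 2*v**2 + 6*v - 28 is on the left; area = ∫[-4,3] (-(2*v**2 + 2*v - 24)) dv = 343/3.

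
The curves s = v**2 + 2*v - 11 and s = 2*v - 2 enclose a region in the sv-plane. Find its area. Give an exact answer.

Both boundary curves give s as a function of v, so integrate with respect to v. Setting them equal: v**2 - 9 = 0, i.e. (v - 3)*(v + 3) = 0, so they meet at v = -3, 3.
For v in [-3, 3], s = v**2 + 2*v - 11 is on the left; area = ∫[-3,3] (-(v**2 - 9)) dv = 36.

36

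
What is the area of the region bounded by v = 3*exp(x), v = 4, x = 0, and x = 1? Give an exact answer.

-9 - 8*log(3) + 3*exp(1) + 16*log(2)

The difference (3*exp(x)) - (4) = 3*exp(x) - 4 changes sign at x = log(4/3) inside [0, 1], so split the integral there.
∫[0,log(4/3)] (3*exp(x) - 4) dx = log(81/256) + 1; the area of that piece is -1 + log(256/81).
∫[log(4/3),1] (3*exp(x) - 4) dx = -8 - 4*log(3) + 8*log(2) + 3*exp(1).
Total area = (-1 + log(256/81)) + (-8 - 4*log(3) + 8*log(2) + 3*exp(1)) = -9 - 8*log(3) + 3*exp(1) + 16*log(2).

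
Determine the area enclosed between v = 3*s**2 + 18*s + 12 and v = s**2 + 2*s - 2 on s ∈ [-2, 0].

The difference (3*s**2 + 18*s + 12) - (s**2 + 2*s - 2) = 2*s**2 + 16*s + 14 changes sign at s = -1 inside [-2, 0], so split the integral there.
∫[-2,-1] (2*s**2 + 16*s + 14) ds = -16/3; the area of that piece is 16/3.
∫[-1,0] (2*s**2 + 16*s + 14) ds = 20/3.
Total area = 16/3 + 20/3 = 12.

12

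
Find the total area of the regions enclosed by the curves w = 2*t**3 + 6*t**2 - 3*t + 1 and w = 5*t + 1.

Set the curves equal: 2*t**3 + 6*t**2 - 3*t + 1 = 5*t + 1, so 2*t**3 + 6*t**2 - 8*t = 0, which factors as 2*t*(t - 1)*(t + 4) = 0. The curves meet at t = -4, 0, 1.
On [-4, 0], w = 2*t**3 + 6*t**2 - 3*t + 1 is on top; that piece has area ∫[-4,0] (2*t**3 + 6*t**2 - 8*t) dt = 64.
On [0, 1], w = 5*t + 1 is on top; that piece has area ∫[0,1] (-(2*t**3 + 6*t**2 - 8*t)) dt = 3/2.
Total enclosed area = 64 + 3/2 = 131/2.

131/2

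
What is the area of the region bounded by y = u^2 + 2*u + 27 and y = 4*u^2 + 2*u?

Set the curves equal: u^2 + 2*u + 27 = 4*u^2 + 2*u, so -3*u^2 + 27 = 0, which factors as -3*(u - 3)*(u + 3) = 0. The curves meet at u = -3, 3.
On [-3, 3], y = u^2 + 2*u + 27 is on top; that piece has area ∫[-3,3] (-3*u^2 + 27) du = 108.

108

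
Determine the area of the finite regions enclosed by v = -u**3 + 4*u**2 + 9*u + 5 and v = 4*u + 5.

443/6

Set the curves equal: -u**3 + 4*u**2 + 9*u + 5 = 4*u + 5, so -u**3 + 4*u**2 + 5*u = 0, which factors as -u*(u - 5)*(u + 1) = 0. The curves meet at u = -1, 0, 5.
On [-1, 0], v = 4*u + 5 is on top; that piece has area ∫[-1,0] (-(-u**3 + 4*u**2 + 5*u)) du = 11/12.
On [0, 5], v = -u**3 + 4*u**2 + 9*u + 5 is on top; that piece has area ∫[0,5] (-u**3 + 4*u**2 + 5*u) du = 875/12.
Total enclosed area = 11/12 + 875/12 = 443/6.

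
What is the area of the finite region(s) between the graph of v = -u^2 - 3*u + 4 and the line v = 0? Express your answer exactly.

125/6

The curve meets the u-axis where -u^2 - 3*u + 4 = 0, i.e. -(u - 1)*(u + 4) = 0, at u = -4, 1.
On [-4, 1] the curve lies above the axis; ∫[-4,1] (-u^2 - 3*u + 4) du = 125/6, giving area 125/6.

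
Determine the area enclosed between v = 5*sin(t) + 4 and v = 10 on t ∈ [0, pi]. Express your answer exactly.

On [0, pi], (5*sin(t) + 4) - (10) = 5*sin(t) - 6 is ≤ 0 throughout, so the area is a single integral of |5*sin(t) - 6|.
∫[0,pi] (5*sin(t) - 6) dt = 10 - 6*pi; the area of that piece is -10 + 6*pi.

-10 + 6*pi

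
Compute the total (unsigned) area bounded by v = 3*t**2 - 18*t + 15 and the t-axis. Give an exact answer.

32

The curve meets the t-axis where 3*t**2 - 18*t + 15 = 0, i.e. 3*(t - 5)*(t - 1) = 0, at t = 1, 5.
On [1, 5] the curve lies below the axis; ∫[1,5] (3*t**2 - 18*t + 15) dt = -32, giving area 32.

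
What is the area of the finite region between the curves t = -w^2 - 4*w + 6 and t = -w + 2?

125/6

Both boundary curves give t as a function of w, so integrate with respect to w. Setting them equal: -w^2 - 3*w + 4 = 0, i.e. -(w - 1)*(w + 4) = 0, so they meet at w = -4, 1.
For w in [-4, 1], t = -w^2 - 4*w + 6 is on the right; area = ∫[-4,1] (-w^2 - 3*w + 4) dw = 125/6.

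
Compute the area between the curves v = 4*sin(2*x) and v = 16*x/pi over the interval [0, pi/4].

On [0, pi/4], (4*sin(2*x)) - (16*x/pi) = -16*x/pi + 4*sin(2*x) is ≥ 0 throughout, so the area is a single integral of |-16*x/pi + 4*sin(2*x)|.
∫[0,pi/4] (-16*x/pi + 4*sin(2*x)) dx = 2 - pi/2.

2 - pi/2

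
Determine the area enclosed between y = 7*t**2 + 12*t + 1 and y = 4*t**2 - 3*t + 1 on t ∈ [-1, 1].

The difference (7*t**2 + 12*t + 1) - (4*t**2 - 3*t + 1) = 3*t**2 + 15*t changes sign at t = 0 inside [-1, 1], so split the integral there.
∫[-1,0] (3*t**2 + 15*t) dt = -13/2; the area of that piece is 13/2.
∫[0,1] (3*t**2 + 15*t) dt = 17/2.
Total area = 13/2 + 17/2 = 15.

15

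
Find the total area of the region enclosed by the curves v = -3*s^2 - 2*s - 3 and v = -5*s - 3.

Set the curves equal: -3*s^2 - 2*s - 3 = -5*s - 3, so -3*s^2 + 3*s = 0, which factors as -3*s*(s - 1) = 0. The curves meet at s = 0, 1.
On [0, 1], v = -3*s^2 - 2*s - 3 is on top; that piece has area ∫[0,1] (-3*s^2 + 3*s) ds = 1/2.

1/2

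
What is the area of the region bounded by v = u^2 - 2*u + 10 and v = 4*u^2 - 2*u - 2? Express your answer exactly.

32

Set the curves equal: u^2 - 2*u + 10 = 4*u^2 - 2*u - 2, so -3*u^2 + 12 = 0, which factors as -3*(u - 2)*(u + 2) = 0. The curves meet at u = -2, 2.
On [-2, 2], v = u^2 - 2*u + 10 is on top; that piece has area ∫[-2,2] (-3*u^2 + 12) du = 32.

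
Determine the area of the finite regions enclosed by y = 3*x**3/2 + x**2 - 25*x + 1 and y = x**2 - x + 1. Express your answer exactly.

192

Set the curves equal: 3*x**3/2 + x**2 - 25*x + 1 = x**2 - x + 1, so 3*x**3/2 - 24*x = 0, which factors as 3*x*(x - 4)*(x + 4)/2 = 0. The curves meet at x = -4, 0, 4.
On [-4, 0], y = 3*x**3/2 + x**2 - 25*x + 1 is on top; that piece has area ∫[-4,0] (3*x**3/2 - 24*x) dx = 96.
On [0, 4], y = x**2 - x + 1 is on top; that piece has area ∫[0,4] (-(3*x**3/2 - 24*x)) dx = 96.
Total enclosed area = 96 + 96 = 192.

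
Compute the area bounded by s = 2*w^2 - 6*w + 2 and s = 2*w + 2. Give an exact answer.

Both boundary curves give s as a function of w, so integrate with respect to w. Setting them equal: 2*w^2 - 8*w = 0, i.e. 2*w*(w - 4) = 0, so they meet at w = 0, 4.
For w in [0, 4], s = 2*w^2 - 6*w + 2 is on the left; area = ∫[0,4] (-(2*w^2 - 8*w)) dw = 64/3.

64/3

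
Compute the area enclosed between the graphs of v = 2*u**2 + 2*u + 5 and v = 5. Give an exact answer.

1/3

Set the curves equal: 2*u**2 + 2*u + 5 = 5, so 2*u**2 + 2*u = 0, which factors as 2*u*(u + 1) = 0. The curves meet at u = -1, 0.
On [-1, 0], v = 5 is on top; that piece has area ∫[-1,0] (-(2*u**2 + 2*u)) du = 1/3.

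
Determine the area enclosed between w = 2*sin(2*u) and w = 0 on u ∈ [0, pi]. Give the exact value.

The difference (2*sin(2*u)) - (0) = 2*sin(2*u) changes sign at u = pi/2 inside [0, pi], so split the integral there.
∫[0,pi/2] (2*sin(2*u)) du = 2.
∫[pi/2,pi] (2*sin(2*u)) du = -2; the area of that piece is 2.
Total area = 2 + 2 = 4.

4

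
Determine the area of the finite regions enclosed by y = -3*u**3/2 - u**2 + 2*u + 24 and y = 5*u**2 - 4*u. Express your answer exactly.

74

Set the curves equal: -3*u**3/2 - u**2 + 2*u + 24 = 5*u**2 - 4*u, so -3*u**3/2 - 6*u**2 + 6*u + 24 = 0, which factors as -3*(u - 2)*(u + 2)*(u + 4)/2 = 0. The curves meet at u = -4, -2, 2.
On [-4, -2], y = 5*u**2 - 4*u is on top; that piece has area ∫[-4,-2] (-(-3*u**3/2 - 6*u**2 + 6*u + 24)) du = 10.
On [-2, 2], y = -3*u**3/2 - u**2 + 2*u + 24 is on top; that piece has area ∫[-2,2] (-3*u**3/2 - 6*u**2 + 6*u + 24) du = 64.
Total enclosed area = 10 + 64 = 74.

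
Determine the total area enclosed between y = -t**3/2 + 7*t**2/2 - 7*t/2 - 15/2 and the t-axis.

The curve meets the t-axis where -t**3/2 + 7*t**2/2 - 7*t/2 - 15/2 = 0, i.e. -(t - 5)*(t - 3)*(t + 1)/2 = 0, at t = -1, 3, 5.
On [-1, 3] the curve lies below the axis; ∫[-1,3] (-t**3/2 + 7*t**2/2 - 7*t/2 - 15/2) dt = -64/3, giving area 64/3.
On [3, 5] the curve lies above the axis; ∫[3,5] (-t**3/2 + 7*t**2/2 - 7*t/2 - 15/2) dt = 10/3, giving area 10/3.
Total area = 64/3 + 10/3 = 74/3.

74/3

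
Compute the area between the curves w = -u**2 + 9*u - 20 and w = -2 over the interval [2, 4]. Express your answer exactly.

The difference (-u**2 + 9*u - 20) - (-2) = -u**2 + 9*u - 18 changes sign at u = 3 inside [2, 4], so split the integral there.
∫[2,3] (-u**2 + 9*u - 18) du = -11/6; the area of that piece is 11/6.
∫[3,4] (-u**2 + 9*u - 18) du = 7/6.
Total area = 11/6 + 7/6 = 3.

3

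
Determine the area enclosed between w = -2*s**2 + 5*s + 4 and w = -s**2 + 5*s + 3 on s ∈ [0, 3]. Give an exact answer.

22/3

The difference (-2*s**2 + 5*s + 4) - (-s**2 + 5*s + 3) = -s**2 + 1 changes sign at s = 1 inside [0, 3], so split the integral there.
∫[0,1] (-s**2 + 1) ds = 2/3.
∫[1,3] (-s**2 + 1) ds = -20/3; the area of that piece is 20/3.
Total area = 2/3 + 20/3 = 22/3.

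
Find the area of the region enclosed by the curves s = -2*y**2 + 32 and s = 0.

512/3

Both boundary curves give s as a function of y, so integrate with respect to y. Setting them equal: -2*y**2 + 32 = 0, i.e. -2*(y - 4)*(y + 4) = 0, so they meet at y = -4, 4.
For y in [-4, 4], s = -2*y**2 + 32 is on the right; area = ∫[-4,4] (-2*y**2 + 32) dy = 512/3.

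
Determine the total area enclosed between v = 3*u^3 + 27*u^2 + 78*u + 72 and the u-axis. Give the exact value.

The curve meets the u-axis where 3*u^3 + 27*u^2 + 78*u + 72 = 0, i.e. 3*(u + 2)*(u + 3)*(u + 4) = 0, at u = -4, -3, -2.
On [-4, -3] the curve lies above the axis; ∫[-4,-3] (3*u^3 + 27*u^2 + 78*u + 72) du = 3/4, giving area 3/4.
On [-3, -2] the curve lies below the axis; ∫[-3,-2] (3*u^3 + 27*u^2 + 78*u + 72) du = -3/4, giving area 3/4.
Total area = 3/4 + 3/4 = 3/2.

3/2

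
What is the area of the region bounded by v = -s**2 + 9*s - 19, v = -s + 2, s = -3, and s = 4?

The difference (-s**2 + 9*s - 19) - (-s + 2) = -s**2 + 10*s - 21 changes sign at s = 3 inside [-3, 4], so split the integral there.
∫[-3,3] (-s**2 + 10*s - 21) ds = -144; the area of that piece is 144.
∫[3,4] (-s**2 + 10*s - 21) ds = 5/3.
Total area = 144 + 5/3 = 437/3.

437/3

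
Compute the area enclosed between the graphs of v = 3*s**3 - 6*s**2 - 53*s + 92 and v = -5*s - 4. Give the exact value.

Set the curves equal: 3*s**3 - 6*s**2 - 53*s + 92 = -5*s - 4, so 3*s**3 - 6*s**2 - 48*s + 96 = 0, which factors as 3*(s - 4)*(s - 2)*(s + 4) = 0. The curves meet at s = -4, 2, 4.
On [-4, 2], v = 3*s**3 - 6*s**2 - 53*s + 92 is on top; that piece has area ∫[-4,2] (3*s**3 - 6*s**2 - 48*s + 96) ds = 540.
On [2, 4], v = -5*s - 4 is on top; that piece has area ∫[2,4] (-(3*s**3 - 6*s**2 - 48*s + 96)) ds = 28.
Total enclosed area = 540 + 28 = 568.

568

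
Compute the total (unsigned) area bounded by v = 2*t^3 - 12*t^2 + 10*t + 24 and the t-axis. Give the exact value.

131/2

The curve meets the t-axis where 2*t^3 - 12*t^2 + 10*t + 24 = 0, i.e. 2*(t - 4)*(t - 3)*(t + 1) = 0, at t = -1, 3, 4.
On [-1, 3] the curve lies above the axis; ∫[-1,3] (2*t^3 - 12*t^2 + 10*t + 24) dt = 64, giving area 64.
On [3, 4] the curve lies below the axis; ∫[3,4] (2*t^3 - 12*t^2 + 10*t + 24) dt = -3/2, giving area 3/2.
Total area = 64 + 3/2 = 131/2.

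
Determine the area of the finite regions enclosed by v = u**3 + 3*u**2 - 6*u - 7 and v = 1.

Set the curves equal: u**3 + 3*u**2 - 6*u - 7 = 1, so u**3 + 3*u**2 - 6*u - 8 = 0, which factors as (u - 2)*(u + 1)*(u + 4) = 0. The curves meet at u = -4, -1, 2.
On [-4, -1], v = u**3 + 3*u**2 - 6*u - 7 is on top; that piece has area ∫[-4,-1] (u**3 + 3*u**2 - 6*u - 8) du = 81/4.
On [-1, 2], v = 1 is on top; that piece has area ∫[-1,2] (-(u**3 + 3*u**2 - 6*u - 8)) du = 81/4.
Total enclosed area = 81/4 + 81/4 = 81/2.

81/2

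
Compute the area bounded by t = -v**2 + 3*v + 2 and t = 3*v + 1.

4/3

Both boundary curves give t as a function of v, so integrate with respect to v. Setting them equal: -v**2 + 1 = 0, i.e. -(v - 1)*(v + 1) = 0, so they meet at v = -1, 1.
For v in [-1, 1], t = -v**2 + 3*v + 2 is on the right; area = ∫[-1,1] (-v**2 + 1) dv = 4/3.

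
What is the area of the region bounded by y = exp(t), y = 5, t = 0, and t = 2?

The difference (exp(t)) - (5) = exp(t) - 5 changes sign at t = log(5) inside [0, 2], so split the integral there.
∫[0,log(5)] (exp(t) - 5) dt = 4 - log(3125); the area of that piece is -4 + log(3125).
∫[log(5),2] (exp(t) - 5) dt = -15 + exp(2) + 5*log(5).
Total area = (-4 + log(3125)) + (-15 + exp(2) + 5*log(5)) = -19 + exp(2) + 10*log(5).

-19 + exp(2) + 10*log(5)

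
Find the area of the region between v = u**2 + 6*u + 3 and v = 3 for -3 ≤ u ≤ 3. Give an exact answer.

The difference (u**2 + 6*u + 3) - (3) = u**2 + 6*u changes sign at u = 0 inside [-3, 3], so split the integral there.
∫[-3,0] (u**2 + 6*u) du = -18; the area of that piece is 18.
∫[0,3] (u**2 + 6*u) du = 36.
Total area = 18 + 36 = 54.

54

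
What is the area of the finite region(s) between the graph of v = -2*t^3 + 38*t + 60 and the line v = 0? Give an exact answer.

The curve meets the t-axis where -2*t^3 + 38*t + 60 = 0, i.e. -2*(t - 5)*(t + 2)*(t + 3) = 0, at t = -3, -2, 5.
On [-3, -2] the curve lies below the axis; ∫[-3,-2] (-2*t^3 + 38*t + 60) dt = -5/2, giving area 5/2.
On [-2, 5] the curve lies above the axis; ∫[-2,5] (-2*t^3 + 38*t + 60) dt = 1029/2, giving area 1029/2.
Total area = 5/2 + 1029/2 = 517.

517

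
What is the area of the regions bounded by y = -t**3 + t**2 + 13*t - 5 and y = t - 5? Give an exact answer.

937/12

Set the curves equal: -t**3 + t**2 + 13*t - 5 = t - 5, so -t**3 + t**2 + 12*t = 0, which factors as -t*(t - 4)*(t + 3) = 0. The curves meet at t = -3, 0, 4.
On [-3, 0], y = t - 5 is on top; that piece has area ∫[-3,0] (-(-t**3 + t**2 + 12*t)) dt = 99/4.
On [0, 4], y = -t**3 + t**2 + 13*t - 5 is on top; that piece has area ∫[0,4] (-t**3 + t**2 + 12*t) dt = 160/3.
Total enclosed area = 99/4 + 160/3 = 937/12.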